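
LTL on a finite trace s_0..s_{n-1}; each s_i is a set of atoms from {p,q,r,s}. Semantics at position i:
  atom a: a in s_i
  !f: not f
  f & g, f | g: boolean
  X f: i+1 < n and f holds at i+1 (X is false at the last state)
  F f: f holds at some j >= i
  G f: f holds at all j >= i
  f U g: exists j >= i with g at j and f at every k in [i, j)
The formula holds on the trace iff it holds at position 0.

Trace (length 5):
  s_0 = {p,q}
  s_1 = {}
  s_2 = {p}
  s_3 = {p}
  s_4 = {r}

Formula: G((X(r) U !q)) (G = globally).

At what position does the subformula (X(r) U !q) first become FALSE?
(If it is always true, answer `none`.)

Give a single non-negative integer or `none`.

s_0={p,q}: (X(r) U !q)=False X(r)=False r=False !q=False q=True
s_1={}: (X(r) U !q)=True X(r)=False r=False !q=True q=False
s_2={p}: (X(r) U !q)=True X(r)=False r=False !q=True q=False
s_3={p}: (X(r) U !q)=True X(r)=True r=False !q=True q=False
s_4={r}: (X(r) U !q)=True X(r)=False r=True !q=True q=False
G((X(r) U !q)) holds globally = False
First violation at position 0.

Answer: 0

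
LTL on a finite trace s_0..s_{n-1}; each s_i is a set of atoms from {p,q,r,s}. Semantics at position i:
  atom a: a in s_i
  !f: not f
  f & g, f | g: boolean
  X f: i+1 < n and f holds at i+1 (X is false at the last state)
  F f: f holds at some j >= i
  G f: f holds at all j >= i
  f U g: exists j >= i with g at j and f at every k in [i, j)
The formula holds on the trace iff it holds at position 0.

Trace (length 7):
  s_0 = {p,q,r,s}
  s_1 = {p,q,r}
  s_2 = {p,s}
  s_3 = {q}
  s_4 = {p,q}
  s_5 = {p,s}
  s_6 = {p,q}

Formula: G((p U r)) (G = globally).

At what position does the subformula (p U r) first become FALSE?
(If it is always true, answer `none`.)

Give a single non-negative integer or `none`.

s_0={p,q,r,s}: (p U r)=True p=True r=True
s_1={p,q,r}: (p U r)=True p=True r=True
s_2={p,s}: (p U r)=False p=True r=False
s_3={q}: (p U r)=False p=False r=False
s_4={p,q}: (p U r)=False p=True r=False
s_5={p,s}: (p U r)=False p=True r=False
s_6={p,q}: (p U r)=False p=True r=False
G((p U r)) holds globally = False
First violation at position 2.

Answer: 2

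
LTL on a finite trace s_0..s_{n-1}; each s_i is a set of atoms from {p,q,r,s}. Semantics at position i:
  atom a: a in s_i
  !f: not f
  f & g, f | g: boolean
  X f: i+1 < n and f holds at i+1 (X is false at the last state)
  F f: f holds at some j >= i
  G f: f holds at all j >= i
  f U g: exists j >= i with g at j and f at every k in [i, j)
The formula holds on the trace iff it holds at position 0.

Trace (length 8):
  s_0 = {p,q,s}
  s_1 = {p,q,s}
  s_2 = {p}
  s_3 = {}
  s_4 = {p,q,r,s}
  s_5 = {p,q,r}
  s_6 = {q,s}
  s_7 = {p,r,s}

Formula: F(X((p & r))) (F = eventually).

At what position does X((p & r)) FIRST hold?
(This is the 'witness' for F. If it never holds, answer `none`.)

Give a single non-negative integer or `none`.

s_0={p,q,s}: X((p & r))=False (p & r)=False p=True r=False
s_1={p,q,s}: X((p & r))=False (p & r)=False p=True r=False
s_2={p}: X((p & r))=False (p & r)=False p=True r=False
s_3={}: X((p & r))=True (p & r)=False p=False r=False
s_4={p,q,r,s}: X((p & r))=True (p & r)=True p=True r=True
s_5={p,q,r}: X((p & r))=False (p & r)=True p=True r=True
s_6={q,s}: X((p & r))=True (p & r)=False p=False r=False
s_7={p,r,s}: X((p & r))=False (p & r)=True p=True r=True
F(X((p & r))) holds; first witness at position 3.

Answer: 3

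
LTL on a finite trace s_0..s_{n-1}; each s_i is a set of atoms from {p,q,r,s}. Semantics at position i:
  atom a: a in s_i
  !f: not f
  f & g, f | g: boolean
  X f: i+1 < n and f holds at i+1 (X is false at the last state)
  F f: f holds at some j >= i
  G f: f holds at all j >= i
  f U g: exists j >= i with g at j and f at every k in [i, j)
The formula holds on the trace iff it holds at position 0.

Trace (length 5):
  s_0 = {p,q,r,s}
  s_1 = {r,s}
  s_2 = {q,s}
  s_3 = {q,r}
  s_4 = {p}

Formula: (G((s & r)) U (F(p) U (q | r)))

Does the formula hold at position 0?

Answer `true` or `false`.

Answer: true

Derivation:
s_0={p,q,r,s}: (G((s & r)) U (F(p) U (q | r)))=True G((s & r))=False (s & r)=True s=True r=True (F(p) U (q | r))=True F(p)=True p=True (q | r)=True q=True
s_1={r,s}: (G((s & r)) U (F(p) U (q | r)))=True G((s & r))=False (s & r)=True s=True r=True (F(p) U (q | r))=True F(p)=True p=False (q | r)=True q=False
s_2={q,s}: (G((s & r)) U (F(p) U (q | r)))=True G((s & r))=False (s & r)=False s=True r=False (F(p) U (q | r))=True F(p)=True p=False (q | r)=True q=True
s_3={q,r}: (G((s & r)) U (F(p) U (q | r)))=True G((s & r))=False (s & r)=False s=False r=True (F(p) U (q | r))=True F(p)=True p=False (q | r)=True q=True
s_4={p}: (G((s & r)) U (F(p) U (q | r)))=False G((s & r))=False (s & r)=False s=False r=False (F(p) U (q | r))=False F(p)=True p=True (q | r)=False q=False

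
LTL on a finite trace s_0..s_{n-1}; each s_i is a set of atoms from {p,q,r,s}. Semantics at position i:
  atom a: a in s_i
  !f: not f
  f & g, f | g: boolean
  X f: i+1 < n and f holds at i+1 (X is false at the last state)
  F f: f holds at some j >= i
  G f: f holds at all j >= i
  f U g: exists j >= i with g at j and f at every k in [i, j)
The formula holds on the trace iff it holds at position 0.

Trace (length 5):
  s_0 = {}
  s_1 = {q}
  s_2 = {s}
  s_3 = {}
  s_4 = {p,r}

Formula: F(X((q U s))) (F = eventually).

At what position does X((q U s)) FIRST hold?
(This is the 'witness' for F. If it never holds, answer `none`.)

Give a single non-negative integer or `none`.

Answer: 0

Derivation:
s_0={}: X((q U s))=True (q U s)=False q=False s=False
s_1={q}: X((q U s))=True (q U s)=True q=True s=False
s_2={s}: X((q U s))=False (q U s)=True q=False s=True
s_3={}: X((q U s))=False (q U s)=False q=False s=False
s_4={p,r}: X((q U s))=False (q U s)=False q=False s=False
F(X((q U s))) holds; first witness at position 0.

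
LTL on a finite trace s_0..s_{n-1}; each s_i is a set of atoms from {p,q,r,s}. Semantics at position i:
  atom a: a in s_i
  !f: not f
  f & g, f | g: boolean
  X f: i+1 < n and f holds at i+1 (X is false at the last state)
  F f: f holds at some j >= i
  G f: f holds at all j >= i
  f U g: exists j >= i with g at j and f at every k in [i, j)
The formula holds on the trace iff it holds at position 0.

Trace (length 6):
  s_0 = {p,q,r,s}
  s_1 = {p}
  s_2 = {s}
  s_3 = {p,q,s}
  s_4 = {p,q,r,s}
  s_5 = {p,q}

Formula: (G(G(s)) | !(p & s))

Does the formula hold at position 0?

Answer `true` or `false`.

s_0={p,q,r,s}: (G(G(s)) | !(p & s))=False G(G(s))=False G(s)=False s=True !(p & s)=False (p & s)=True p=True
s_1={p}: (G(G(s)) | !(p & s))=True G(G(s))=False G(s)=False s=False !(p & s)=True (p & s)=False p=True
s_2={s}: (G(G(s)) | !(p & s))=True G(G(s))=False G(s)=False s=True !(p & s)=True (p & s)=False p=False
s_3={p,q,s}: (G(G(s)) | !(p & s))=False G(G(s))=False G(s)=False s=True !(p & s)=False (p & s)=True p=True
s_4={p,q,r,s}: (G(G(s)) | !(p & s))=False G(G(s))=False G(s)=False s=True !(p & s)=False (p & s)=True p=True
s_5={p,q}: (G(G(s)) | !(p & s))=True G(G(s))=False G(s)=False s=False !(p & s)=True (p & s)=False p=True

Answer: false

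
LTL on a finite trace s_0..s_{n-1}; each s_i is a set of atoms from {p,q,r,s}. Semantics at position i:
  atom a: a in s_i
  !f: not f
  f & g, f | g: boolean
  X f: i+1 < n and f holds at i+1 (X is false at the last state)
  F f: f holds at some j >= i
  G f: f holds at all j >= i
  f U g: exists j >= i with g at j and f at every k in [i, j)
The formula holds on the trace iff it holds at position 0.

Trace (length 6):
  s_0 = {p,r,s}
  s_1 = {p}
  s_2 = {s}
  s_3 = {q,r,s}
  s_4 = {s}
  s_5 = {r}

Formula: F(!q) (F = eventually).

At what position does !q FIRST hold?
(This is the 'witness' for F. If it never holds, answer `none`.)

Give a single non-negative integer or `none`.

Answer: 0

Derivation:
s_0={p,r,s}: !q=True q=False
s_1={p}: !q=True q=False
s_2={s}: !q=True q=False
s_3={q,r,s}: !q=False q=True
s_4={s}: !q=True q=False
s_5={r}: !q=True q=False
F(!q) holds; first witness at position 0.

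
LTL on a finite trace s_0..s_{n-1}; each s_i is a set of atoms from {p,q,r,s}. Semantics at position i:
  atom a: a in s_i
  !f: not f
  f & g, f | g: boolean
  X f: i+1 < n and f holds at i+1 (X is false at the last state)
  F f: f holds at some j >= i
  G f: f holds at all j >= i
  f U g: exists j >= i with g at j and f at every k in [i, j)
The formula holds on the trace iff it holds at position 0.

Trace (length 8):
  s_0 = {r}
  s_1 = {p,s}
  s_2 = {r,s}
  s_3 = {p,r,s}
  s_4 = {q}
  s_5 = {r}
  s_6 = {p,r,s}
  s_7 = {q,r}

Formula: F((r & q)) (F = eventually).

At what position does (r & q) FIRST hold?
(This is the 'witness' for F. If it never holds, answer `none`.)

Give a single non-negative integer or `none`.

Answer: 7

Derivation:
s_0={r}: (r & q)=False r=True q=False
s_1={p,s}: (r & q)=False r=False q=False
s_2={r,s}: (r & q)=False r=True q=False
s_3={p,r,s}: (r & q)=False r=True q=False
s_4={q}: (r & q)=False r=False q=True
s_5={r}: (r & q)=False r=True q=False
s_6={p,r,s}: (r & q)=False r=True q=False
s_7={q,r}: (r & q)=True r=True q=True
F((r & q)) holds; first witness at position 7.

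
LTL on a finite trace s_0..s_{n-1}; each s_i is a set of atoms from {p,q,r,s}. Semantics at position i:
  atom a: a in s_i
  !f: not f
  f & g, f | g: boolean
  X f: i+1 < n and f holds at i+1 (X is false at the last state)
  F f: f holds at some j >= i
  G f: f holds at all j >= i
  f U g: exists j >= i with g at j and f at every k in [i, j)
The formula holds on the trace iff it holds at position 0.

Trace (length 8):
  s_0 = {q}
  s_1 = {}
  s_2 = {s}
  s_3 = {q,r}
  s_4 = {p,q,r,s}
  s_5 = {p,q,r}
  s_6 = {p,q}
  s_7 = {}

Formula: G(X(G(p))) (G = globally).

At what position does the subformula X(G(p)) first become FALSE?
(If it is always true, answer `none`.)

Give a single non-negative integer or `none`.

s_0={q}: X(G(p))=False G(p)=False p=False
s_1={}: X(G(p))=False G(p)=False p=False
s_2={s}: X(G(p))=False G(p)=False p=False
s_3={q,r}: X(G(p))=False G(p)=False p=False
s_4={p,q,r,s}: X(G(p))=False G(p)=False p=True
s_5={p,q,r}: X(G(p))=False G(p)=False p=True
s_6={p,q}: X(G(p))=False G(p)=False p=True
s_7={}: X(G(p))=False G(p)=False p=False
G(X(G(p))) holds globally = False
First violation at position 0.

Answer: 0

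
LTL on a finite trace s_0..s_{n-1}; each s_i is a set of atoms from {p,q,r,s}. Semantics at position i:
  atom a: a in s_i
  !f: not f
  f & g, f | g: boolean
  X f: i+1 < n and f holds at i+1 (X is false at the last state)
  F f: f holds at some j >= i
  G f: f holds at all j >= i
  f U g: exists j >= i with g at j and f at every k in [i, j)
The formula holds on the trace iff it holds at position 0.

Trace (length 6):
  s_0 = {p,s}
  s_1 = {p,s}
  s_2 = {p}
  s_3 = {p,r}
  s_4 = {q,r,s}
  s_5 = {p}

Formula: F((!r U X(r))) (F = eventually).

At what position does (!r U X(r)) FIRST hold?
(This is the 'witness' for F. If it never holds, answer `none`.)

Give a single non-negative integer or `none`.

s_0={p,s}: (!r U X(r))=True !r=True r=False X(r)=False
s_1={p,s}: (!r U X(r))=True !r=True r=False X(r)=False
s_2={p}: (!r U X(r))=True !r=True r=False X(r)=True
s_3={p,r}: (!r U X(r))=True !r=False r=True X(r)=True
s_4={q,r,s}: (!r U X(r))=False !r=False r=True X(r)=False
s_5={p}: (!r U X(r))=False !r=True r=False X(r)=False
F((!r U X(r))) holds; first witness at position 0.

Answer: 0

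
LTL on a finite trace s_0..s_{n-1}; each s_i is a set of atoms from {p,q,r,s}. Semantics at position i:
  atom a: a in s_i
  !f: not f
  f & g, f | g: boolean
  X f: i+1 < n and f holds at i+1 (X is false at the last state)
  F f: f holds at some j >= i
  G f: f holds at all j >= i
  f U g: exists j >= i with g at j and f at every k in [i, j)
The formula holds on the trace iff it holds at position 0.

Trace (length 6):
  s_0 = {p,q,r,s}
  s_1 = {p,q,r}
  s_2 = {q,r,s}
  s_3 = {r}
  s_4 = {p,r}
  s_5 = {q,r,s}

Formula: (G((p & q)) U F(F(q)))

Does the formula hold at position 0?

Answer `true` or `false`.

s_0={p,q,r,s}: (G((p & q)) U F(F(q)))=True G((p & q))=False (p & q)=True p=True q=True F(F(q))=True F(q)=True
s_1={p,q,r}: (G((p & q)) U F(F(q)))=True G((p & q))=False (p & q)=True p=True q=True F(F(q))=True F(q)=True
s_2={q,r,s}: (G((p & q)) U F(F(q)))=True G((p & q))=False (p & q)=False p=False q=True F(F(q))=True F(q)=True
s_3={r}: (G((p & q)) U F(F(q)))=True G((p & q))=False (p & q)=False p=False q=False F(F(q))=True F(q)=True
s_4={p,r}: (G((p & q)) U F(F(q)))=True G((p & q))=False (p & q)=False p=True q=False F(F(q))=True F(q)=True
s_5={q,r,s}: (G((p & q)) U F(F(q)))=True G((p & q))=False (p & q)=False p=False q=True F(F(q))=True F(q)=True

Answer: true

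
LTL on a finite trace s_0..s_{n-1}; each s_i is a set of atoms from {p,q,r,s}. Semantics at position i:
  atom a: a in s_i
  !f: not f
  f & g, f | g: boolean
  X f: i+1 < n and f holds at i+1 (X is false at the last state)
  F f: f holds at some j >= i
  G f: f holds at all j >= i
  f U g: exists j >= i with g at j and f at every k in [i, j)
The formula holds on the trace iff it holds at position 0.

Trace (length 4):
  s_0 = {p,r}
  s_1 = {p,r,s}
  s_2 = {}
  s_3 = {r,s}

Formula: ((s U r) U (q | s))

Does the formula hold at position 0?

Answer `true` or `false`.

s_0={p,r}: ((s U r) U (q | s))=True (s U r)=True s=False r=True (q | s)=False q=False
s_1={p,r,s}: ((s U r) U (q | s))=True (s U r)=True s=True r=True (q | s)=True q=False
s_2={}: ((s U r) U (q | s))=False (s U r)=False s=False r=False (q | s)=False q=False
s_3={r,s}: ((s U r) U (q | s))=True (s U r)=True s=True r=True (q | s)=True q=False

Answer: true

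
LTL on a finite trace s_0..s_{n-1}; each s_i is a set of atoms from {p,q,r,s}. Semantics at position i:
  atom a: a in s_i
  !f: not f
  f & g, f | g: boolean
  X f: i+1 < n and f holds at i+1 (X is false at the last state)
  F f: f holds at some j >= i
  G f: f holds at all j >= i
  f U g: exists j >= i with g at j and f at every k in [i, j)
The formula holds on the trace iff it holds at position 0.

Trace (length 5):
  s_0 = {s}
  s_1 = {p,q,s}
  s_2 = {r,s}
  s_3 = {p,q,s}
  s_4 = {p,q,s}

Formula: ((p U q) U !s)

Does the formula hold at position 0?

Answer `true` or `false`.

s_0={s}: ((p U q) U !s)=False (p U q)=False p=False q=False !s=False s=True
s_1={p,q,s}: ((p U q) U !s)=False (p U q)=True p=True q=True !s=False s=True
s_2={r,s}: ((p U q) U !s)=False (p U q)=False p=False q=False !s=False s=True
s_3={p,q,s}: ((p U q) U !s)=False (p U q)=True p=True q=True !s=False s=True
s_4={p,q,s}: ((p U q) U !s)=False (p U q)=True p=True q=True !s=False s=True

Answer: false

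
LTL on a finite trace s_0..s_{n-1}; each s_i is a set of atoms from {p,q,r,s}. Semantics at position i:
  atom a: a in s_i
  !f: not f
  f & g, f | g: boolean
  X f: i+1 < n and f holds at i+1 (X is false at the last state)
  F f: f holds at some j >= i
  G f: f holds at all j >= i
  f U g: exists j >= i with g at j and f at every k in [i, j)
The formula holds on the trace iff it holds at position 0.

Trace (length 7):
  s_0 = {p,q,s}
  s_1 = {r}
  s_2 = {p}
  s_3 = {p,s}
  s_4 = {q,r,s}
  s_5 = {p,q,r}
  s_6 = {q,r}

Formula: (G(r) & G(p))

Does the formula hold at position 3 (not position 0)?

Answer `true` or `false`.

s_0={p,q,s}: (G(r) & G(p))=False G(r)=False r=False G(p)=False p=True
s_1={r}: (G(r) & G(p))=False G(r)=False r=True G(p)=False p=False
s_2={p}: (G(r) & G(p))=False G(r)=False r=False G(p)=False p=True
s_3={p,s}: (G(r) & G(p))=False G(r)=False r=False G(p)=False p=True
s_4={q,r,s}: (G(r) & G(p))=False G(r)=True r=True G(p)=False p=False
s_5={p,q,r}: (G(r) & G(p))=False G(r)=True r=True G(p)=False p=True
s_6={q,r}: (G(r) & G(p))=False G(r)=True r=True G(p)=False p=False
Evaluating at position 3: result = False

Answer: false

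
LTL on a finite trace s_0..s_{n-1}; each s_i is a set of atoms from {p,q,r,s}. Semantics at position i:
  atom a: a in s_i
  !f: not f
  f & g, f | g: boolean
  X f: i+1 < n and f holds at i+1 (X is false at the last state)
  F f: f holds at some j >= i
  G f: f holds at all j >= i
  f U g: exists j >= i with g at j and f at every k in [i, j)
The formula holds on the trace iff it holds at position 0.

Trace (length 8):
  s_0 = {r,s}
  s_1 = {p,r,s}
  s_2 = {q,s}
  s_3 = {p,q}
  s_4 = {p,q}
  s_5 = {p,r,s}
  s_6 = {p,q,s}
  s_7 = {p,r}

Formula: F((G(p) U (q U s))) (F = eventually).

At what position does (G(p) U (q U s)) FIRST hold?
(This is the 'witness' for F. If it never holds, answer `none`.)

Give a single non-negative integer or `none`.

Answer: 0

Derivation:
s_0={r,s}: (G(p) U (q U s))=True G(p)=False p=False (q U s)=True q=False s=True
s_1={p,r,s}: (G(p) U (q U s))=True G(p)=False p=True (q U s)=True q=False s=True
s_2={q,s}: (G(p) U (q U s))=True G(p)=False p=False (q U s)=True q=True s=True
s_3={p,q}: (G(p) U (q U s))=True G(p)=True p=True (q U s)=True q=True s=False
s_4={p,q}: (G(p) U (q U s))=True G(p)=True p=True (q U s)=True q=True s=False
s_5={p,r,s}: (G(p) U (q U s))=True G(p)=True p=True (q U s)=True q=False s=True
s_6={p,q,s}: (G(p) U (q U s))=True G(p)=True p=True (q U s)=True q=True s=True
s_7={p,r}: (G(p) U (q U s))=False G(p)=True p=True (q U s)=False q=False s=False
F((G(p) U (q U s))) holds; first witness at position 0.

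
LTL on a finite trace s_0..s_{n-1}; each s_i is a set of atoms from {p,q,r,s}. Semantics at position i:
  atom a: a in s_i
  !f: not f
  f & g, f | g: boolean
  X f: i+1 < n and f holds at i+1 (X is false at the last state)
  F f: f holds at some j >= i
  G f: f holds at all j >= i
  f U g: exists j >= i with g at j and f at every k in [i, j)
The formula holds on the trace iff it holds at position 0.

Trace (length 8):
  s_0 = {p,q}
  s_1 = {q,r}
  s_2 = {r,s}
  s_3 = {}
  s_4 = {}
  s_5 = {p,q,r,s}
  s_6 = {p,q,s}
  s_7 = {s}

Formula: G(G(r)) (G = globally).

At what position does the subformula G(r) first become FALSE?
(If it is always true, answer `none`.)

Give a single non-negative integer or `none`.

s_0={p,q}: G(r)=False r=False
s_1={q,r}: G(r)=False r=True
s_2={r,s}: G(r)=False r=True
s_3={}: G(r)=False r=False
s_4={}: G(r)=False r=False
s_5={p,q,r,s}: G(r)=False r=True
s_6={p,q,s}: G(r)=False r=False
s_7={s}: G(r)=False r=False
G(G(r)) holds globally = False
First violation at position 0.

Answer: 0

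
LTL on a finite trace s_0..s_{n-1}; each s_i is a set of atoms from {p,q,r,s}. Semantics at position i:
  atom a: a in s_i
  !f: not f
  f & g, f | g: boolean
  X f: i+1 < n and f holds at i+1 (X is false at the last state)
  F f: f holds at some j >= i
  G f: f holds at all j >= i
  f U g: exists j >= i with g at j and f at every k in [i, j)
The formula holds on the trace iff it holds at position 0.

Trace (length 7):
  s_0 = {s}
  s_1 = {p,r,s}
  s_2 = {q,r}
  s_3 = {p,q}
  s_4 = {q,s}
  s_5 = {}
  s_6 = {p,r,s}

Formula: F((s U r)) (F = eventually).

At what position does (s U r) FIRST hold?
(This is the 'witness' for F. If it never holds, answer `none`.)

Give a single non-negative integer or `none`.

Answer: 0

Derivation:
s_0={s}: (s U r)=True s=True r=False
s_1={p,r,s}: (s U r)=True s=True r=True
s_2={q,r}: (s U r)=True s=False r=True
s_3={p,q}: (s U r)=False s=False r=False
s_4={q,s}: (s U r)=False s=True r=False
s_5={}: (s U r)=False s=False r=False
s_6={p,r,s}: (s U r)=True s=True r=True
F((s U r)) holds; first witness at position 0.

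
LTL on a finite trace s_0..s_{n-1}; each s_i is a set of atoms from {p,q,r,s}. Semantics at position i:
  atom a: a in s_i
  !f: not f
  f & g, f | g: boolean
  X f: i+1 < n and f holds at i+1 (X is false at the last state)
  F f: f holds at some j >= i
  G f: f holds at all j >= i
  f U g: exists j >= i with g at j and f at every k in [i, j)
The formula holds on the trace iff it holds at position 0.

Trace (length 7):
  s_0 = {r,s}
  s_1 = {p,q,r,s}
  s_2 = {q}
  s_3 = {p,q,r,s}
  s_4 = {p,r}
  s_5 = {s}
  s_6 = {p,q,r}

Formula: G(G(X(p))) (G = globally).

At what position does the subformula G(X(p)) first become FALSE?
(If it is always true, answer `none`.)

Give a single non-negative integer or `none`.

Answer: 0

Derivation:
s_0={r,s}: G(X(p))=False X(p)=True p=False
s_1={p,q,r,s}: G(X(p))=False X(p)=False p=True
s_2={q}: G(X(p))=False X(p)=True p=False
s_3={p,q,r,s}: G(X(p))=False X(p)=True p=True
s_4={p,r}: G(X(p))=False X(p)=False p=True
s_5={s}: G(X(p))=False X(p)=True p=False
s_6={p,q,r}: G(X(p))=False X(p)=False p=True
G(G(X(p))) holds globally = False
First violation at position 0.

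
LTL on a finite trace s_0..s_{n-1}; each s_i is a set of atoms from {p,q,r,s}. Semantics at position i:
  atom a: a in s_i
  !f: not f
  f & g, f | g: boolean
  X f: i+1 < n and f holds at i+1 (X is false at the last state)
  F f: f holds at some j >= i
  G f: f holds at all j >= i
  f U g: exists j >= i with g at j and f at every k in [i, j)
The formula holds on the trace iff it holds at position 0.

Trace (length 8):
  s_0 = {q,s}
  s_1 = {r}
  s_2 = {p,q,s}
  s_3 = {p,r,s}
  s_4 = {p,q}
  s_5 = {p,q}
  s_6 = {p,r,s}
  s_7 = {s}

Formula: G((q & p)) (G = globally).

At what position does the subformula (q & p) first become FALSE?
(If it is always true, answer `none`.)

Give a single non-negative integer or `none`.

s_0={q,s}: (q & p)=False q=True p=False
s_1={r}: (q & p)=False q=False p=False
s_2={p,q,s}: (q & p)=True q=True p=True
s_3={p,r,s}: (q & p)=False q=False p=True
s_4={p,q}: (q & p)=True q=True p=True
s_5={p,q}: (q & p)=True q=True p=True
s_6={p,r,s}: (q & p)=False q=False p=True
s_7={s}: (q & p)=False q=False p=False
G((q & p)) holds globally = False
First violation at position 0.

Answer: 0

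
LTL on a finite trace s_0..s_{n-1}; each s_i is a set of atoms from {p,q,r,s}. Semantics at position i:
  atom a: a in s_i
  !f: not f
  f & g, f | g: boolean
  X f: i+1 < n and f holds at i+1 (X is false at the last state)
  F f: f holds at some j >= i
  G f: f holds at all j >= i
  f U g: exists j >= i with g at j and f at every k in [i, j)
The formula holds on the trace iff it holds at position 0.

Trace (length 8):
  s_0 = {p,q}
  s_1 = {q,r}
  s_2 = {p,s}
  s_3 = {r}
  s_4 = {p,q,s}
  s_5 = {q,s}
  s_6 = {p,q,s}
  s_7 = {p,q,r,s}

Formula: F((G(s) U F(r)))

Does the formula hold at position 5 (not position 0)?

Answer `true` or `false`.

Answer: true

Derivation:
s_0={p,q}: F((G(s) U F(r)))=True (G(s) U F(r))=True G(s)=False s=False F(r)=True r=False
s_1={q,r}: F((G(s) U F(r)))=True (G(s) U F(r))=True G(s)=False s=False F(r)=True r=True
s_2={p,s}: F((G(s) U F(r)))=True (G(s) U F(r))=True G(s)=False s=True F(r)=True r=False
s_3={r}: F((G(s) U F(r)))=True (G(s) U F(r))=True G(s)=False s=False F(r)=True r=True
s_4={p,q,s}: F((G(s) U F(r)))=True (G(s) U F(r))=True G(s)=True s=True F(r)=True r=False
s_5={q,s}: F((G(s) U F(r)))=True (G(s) U F(r))=True G(s)=True s=True F(r)=True r=False
s_6={p,q,s}: F((G(s) U F(r)))=True (G(s) U F(r))=True G(s)=True s=True F(r)=True r=False
s_7={p,q,r,s}: F((G(s) U F(r)))=True (G(s) U F(r))=True G(s)=True s=True F(r)=True r=True
Evaluating at position 5: result = True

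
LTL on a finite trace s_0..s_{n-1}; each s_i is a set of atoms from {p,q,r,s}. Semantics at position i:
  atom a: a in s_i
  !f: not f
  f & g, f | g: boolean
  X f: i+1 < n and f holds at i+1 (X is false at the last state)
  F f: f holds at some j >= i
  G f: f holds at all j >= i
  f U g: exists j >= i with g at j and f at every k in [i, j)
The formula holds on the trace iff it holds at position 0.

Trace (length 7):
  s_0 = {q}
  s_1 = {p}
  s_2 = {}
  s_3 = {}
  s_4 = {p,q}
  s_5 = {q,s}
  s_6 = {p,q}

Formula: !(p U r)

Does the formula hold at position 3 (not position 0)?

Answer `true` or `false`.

Answer: true

Derivation:
s_0={q}: !(p U r)=True (p U r)=False p=False r=False
s_1={p}: !(p U r)=True (p U r)=False p=True r=False
s_2={}: !(p U r)=True (p U r)=False p=False r=False
s_3={}: !(p U r)=True (p U r)=False p=False r=False
s_4={p,q}: !(p U r)=True (p U r)=False p=True r=False
s_5={q,s}: !(p U r)=True (p U r)=False p=False r=False
s_6={p,q}: !(p U r)=True (p U r)=False p=True r=False
Evaluating at position 3: result = True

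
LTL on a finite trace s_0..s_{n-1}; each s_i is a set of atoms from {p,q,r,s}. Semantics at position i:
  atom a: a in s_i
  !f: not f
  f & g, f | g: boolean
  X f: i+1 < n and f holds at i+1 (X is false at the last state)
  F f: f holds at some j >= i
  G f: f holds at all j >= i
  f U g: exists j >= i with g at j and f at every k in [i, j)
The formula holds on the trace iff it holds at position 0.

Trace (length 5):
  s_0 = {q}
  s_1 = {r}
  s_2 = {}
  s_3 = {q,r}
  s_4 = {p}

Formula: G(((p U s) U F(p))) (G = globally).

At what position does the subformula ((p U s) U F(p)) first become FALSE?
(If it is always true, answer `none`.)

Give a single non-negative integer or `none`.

Answer: none

Derivation:
s_0={q}: ((p U s) U F(p))=True (p U s)=False p=False s=False F(p)=True
s_1={r}: ((p U s) U F(p))=True (p U s)=False p=False s=False F(p)=True
s_2={}: ((p U s) U F(p))=True (p U s)=False p=False s=False F(p)=True
s_3={q,r}: ((p U s) U F(p))=True (p U s)=False p=False s=False F(p)=True
s_4={p}: ((p U s) U F(p))=True (p U s)=False p=True s=False F(p)=True
G(((p U s) U F(p))) holds globally = True
No violation — formula holds at every position.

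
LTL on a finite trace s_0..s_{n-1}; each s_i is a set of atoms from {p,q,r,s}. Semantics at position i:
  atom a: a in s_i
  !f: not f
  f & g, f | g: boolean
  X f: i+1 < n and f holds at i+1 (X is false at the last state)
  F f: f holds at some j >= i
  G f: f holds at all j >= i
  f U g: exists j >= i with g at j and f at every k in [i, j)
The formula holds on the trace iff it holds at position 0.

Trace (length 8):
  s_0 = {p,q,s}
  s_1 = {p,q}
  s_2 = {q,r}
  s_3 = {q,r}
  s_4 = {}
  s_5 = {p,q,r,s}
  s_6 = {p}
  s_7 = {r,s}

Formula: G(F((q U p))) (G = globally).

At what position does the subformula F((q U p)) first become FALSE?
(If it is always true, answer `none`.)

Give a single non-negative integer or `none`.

s_0={p,q,s}: F((q U p))=True (q U p)=True q=True p=True
s_1={p,q}: F((q U p))=True (q U p)=True q=True p=True
s_2={q,r}: F((q U p))=True (q U p)=False q=True p=False
s_3={q,r}: F((q U p))=True (q U p)=False q=True p=False
s_4={}: F((q U p))=True (q U p)=False q=False p=False
s_5={p,q,r,s}: F((q U p))=True (q U p)=True q=True p=True
s_6={p}: F((q U p))=True (q U p)=True q=False p=True
s_7={r,s}: F((q U p))=False (q U p)=False q=False p=False
G(F((q U p))) holds globally = False
First violation at position 7.

Answer: 7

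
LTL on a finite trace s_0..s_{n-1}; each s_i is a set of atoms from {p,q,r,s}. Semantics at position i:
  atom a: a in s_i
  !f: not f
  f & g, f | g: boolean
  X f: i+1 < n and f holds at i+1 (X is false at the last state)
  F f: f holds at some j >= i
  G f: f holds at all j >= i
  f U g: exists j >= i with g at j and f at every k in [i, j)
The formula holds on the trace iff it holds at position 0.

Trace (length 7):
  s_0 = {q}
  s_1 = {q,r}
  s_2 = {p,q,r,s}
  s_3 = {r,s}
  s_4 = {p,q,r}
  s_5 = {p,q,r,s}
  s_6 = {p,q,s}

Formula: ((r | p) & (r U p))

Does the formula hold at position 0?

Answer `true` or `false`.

Answer: false

Derivation:
s_0={q}: ((r | p) & (r U p))=False (r | p)=False r=False p=False (r U p)=False
s_1={q,r}: ((r | p) & (r U p))=True (r | p)=True r=True p=False (r U p)=True
s_2={p,q,r,s}: ((r | p) & (r U p))=True (r | p)=True r=True p=True (r U p)=True
s_3={r,s}: ((r | p) & (r U p))=True (r | p)=True r=True p=False (r U p)=True
s_4={p,q,r}: ((r | p) & (r U p))=True (r | p)=True r=True p=True (r U p)=True
s_5={p,q,r,s}: ((r | p) & (r U p))=True (r | p)=True r=True p=True (r U p)=True
s_6={p,q,s}: ((r | p) & (r U p))=True (r | p)=True r=False p=True (r U p)=True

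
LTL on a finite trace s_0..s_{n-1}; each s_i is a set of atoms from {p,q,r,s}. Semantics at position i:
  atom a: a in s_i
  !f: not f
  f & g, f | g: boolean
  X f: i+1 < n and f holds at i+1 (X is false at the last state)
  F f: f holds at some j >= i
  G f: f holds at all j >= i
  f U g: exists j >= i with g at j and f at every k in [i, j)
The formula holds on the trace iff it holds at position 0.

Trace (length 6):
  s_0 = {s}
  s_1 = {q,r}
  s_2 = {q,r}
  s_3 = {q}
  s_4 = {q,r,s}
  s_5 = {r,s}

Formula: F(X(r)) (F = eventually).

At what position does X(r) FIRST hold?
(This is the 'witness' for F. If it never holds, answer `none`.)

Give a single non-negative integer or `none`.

Answer: 0

Derivation:
s_0={s}: X(r)=True r=False
s_1={q,r}: X(r)=True r=True
s_2={q,r}: X(r)=False r=True
s_3={q}: X(r)=True r=False
s_4={q,r,s}: X(r)=True r=True
s_5={r,s}: X(r)=False r=True
F(X(r)) holds; first witness at position 0.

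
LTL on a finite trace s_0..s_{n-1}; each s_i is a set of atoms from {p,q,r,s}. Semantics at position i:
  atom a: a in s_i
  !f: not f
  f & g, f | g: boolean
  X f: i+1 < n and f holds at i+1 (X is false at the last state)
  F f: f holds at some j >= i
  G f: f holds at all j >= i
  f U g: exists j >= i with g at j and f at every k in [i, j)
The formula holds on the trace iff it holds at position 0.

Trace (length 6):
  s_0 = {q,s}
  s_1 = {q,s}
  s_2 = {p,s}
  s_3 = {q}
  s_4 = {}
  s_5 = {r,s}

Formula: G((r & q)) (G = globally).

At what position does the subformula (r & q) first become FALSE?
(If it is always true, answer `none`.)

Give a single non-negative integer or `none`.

s_0={q,s}: (r & q)=False r=False q=True
s_1={q,s}: (r & q)=False r=False q=True
s_2={p,s}: (r & q)=False r=False q=False
s_3={q}: (r & q)=False r=False q=True
s_4={}: (r & q)=False r=False q=False
s_5={r,s}: (r & q)=False r=True q=False
G((r & q)) holds globally = False
First violation at position 0.

Answer: 0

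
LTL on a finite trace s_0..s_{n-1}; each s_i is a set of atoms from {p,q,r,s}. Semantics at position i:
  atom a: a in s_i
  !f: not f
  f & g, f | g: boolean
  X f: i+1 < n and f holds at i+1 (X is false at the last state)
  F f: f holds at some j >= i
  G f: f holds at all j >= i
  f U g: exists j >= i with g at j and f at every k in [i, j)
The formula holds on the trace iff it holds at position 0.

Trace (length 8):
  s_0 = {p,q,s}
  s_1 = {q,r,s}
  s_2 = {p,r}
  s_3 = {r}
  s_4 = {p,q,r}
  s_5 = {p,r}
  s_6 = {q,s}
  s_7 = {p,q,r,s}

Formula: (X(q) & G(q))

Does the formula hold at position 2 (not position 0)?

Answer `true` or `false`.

Answer: false

Derivation:
s_0={p,q,s}: (X(q) & G(q))=False X(q)=True q=True G(q)=False
s_1={q,r,s}: (X(q) & G(q))=False X(q)=False q=True G(q)=False
s_2={p,r}: (X(q) & G(q))=False X(q)=False q=False G(q)=False
s_3={r}: (X(q) & G(q))=False X(q)=True q=False G(q)=False
s_4={p,q,r}: (X(q) & G(q))=False X(q)=False q=True G(q)=False
s_5={p,r}: (X(q) & G(q))=False X(q)=True q=False G(q)=False
s_6={q,s}: (X(q) & G(q))=True X(q)=True q=True G(q)=True
s_7={p,q,r,s}: (X(q) & G(q))=False X(q)=False q=True G(q)=True
Evaluating at position 2: result = False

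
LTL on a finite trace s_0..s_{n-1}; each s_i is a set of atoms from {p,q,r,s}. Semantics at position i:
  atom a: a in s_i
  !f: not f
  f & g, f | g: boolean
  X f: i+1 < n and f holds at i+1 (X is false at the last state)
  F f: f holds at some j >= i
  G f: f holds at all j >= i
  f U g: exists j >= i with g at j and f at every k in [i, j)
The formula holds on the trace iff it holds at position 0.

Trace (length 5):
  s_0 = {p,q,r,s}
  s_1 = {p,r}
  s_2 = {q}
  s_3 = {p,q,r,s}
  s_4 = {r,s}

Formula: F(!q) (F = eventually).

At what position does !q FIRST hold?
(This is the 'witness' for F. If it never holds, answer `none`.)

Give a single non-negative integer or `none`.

Answer: 1

Derivation:
s_0={p,q,r,s}: !q=False q=True
s_1={p,r}: !q=True q=False
s_2={q}: !q=False q=True
s_3={p,q,r,s}: !q=False q=True
s_4={r,s}: !q=True q=False
F(!q) holds; first witness at position 1.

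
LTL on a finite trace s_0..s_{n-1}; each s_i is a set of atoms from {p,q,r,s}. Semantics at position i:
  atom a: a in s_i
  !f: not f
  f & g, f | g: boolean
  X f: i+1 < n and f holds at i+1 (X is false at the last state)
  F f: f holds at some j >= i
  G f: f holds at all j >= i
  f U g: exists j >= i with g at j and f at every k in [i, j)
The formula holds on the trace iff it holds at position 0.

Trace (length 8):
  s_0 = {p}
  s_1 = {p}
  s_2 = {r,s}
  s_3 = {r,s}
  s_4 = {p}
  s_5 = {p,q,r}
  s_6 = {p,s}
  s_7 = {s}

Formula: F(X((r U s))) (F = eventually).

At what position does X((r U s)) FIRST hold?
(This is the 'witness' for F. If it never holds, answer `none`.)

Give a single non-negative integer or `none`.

Answer: 1

Derivation:
s_0={p}: X((r U s))=False (r U s)=False r=False s=False
s_1={p}: X((r U s))=True (r U s)=False r=False s=False
s_2={r,s}: X((r U s))=True (r U s)=True r=True s=True
s_3={r,s}: X((r U s))=False (r U s)=True r=True s=True
s_4={p}: X((r U s))=True (r U s)=False r=False s=False
s_5={p,q,r}: X((r U s))=True (r U s)=True r=True s=False
s_6={p,s}: X((r U s))=True (r U s)=True r=False s=True
s_7={s}: X((r U s))=False (r U s)=True r=False s=True
F(X((r U s))) holds; first witness at position 1.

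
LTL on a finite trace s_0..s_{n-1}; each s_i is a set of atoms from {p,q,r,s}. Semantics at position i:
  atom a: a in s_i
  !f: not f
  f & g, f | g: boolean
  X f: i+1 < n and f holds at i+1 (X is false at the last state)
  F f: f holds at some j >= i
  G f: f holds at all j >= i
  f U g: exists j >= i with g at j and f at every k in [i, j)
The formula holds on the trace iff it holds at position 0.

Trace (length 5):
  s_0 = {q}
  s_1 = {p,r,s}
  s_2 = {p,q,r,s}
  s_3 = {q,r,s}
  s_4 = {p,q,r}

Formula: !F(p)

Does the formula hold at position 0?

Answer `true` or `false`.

s_0={q}: !F(p)=False F(p)=True p=False
s_1={p,r,s}: !F(p)=False F(p)=True p=True
s_2={p,q,r,s}: !F(p)=False F(p)=True p=True
s_3={q,r,s}: !F(p)=False F(p)=True p=False
s_4={p,q,r}: !F(p)=False F(p)=True p=True

Answer: false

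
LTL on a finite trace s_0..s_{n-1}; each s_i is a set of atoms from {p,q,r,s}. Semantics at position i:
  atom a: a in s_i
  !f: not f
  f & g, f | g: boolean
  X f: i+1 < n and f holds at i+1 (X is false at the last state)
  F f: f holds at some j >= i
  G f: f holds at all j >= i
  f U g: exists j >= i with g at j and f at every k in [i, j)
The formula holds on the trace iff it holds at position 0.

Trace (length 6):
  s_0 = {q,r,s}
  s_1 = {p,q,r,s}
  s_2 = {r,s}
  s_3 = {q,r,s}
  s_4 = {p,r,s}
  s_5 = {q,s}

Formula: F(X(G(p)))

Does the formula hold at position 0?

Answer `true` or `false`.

Answer: false

Derivation:
s_0={q,r,s}: F(X(G(p)))=False X(G(p))=False G(p)=False p=False
s_1={p,q,r,s}: F(X(G(p)))=False X(G(p))=False G(p)=False p=True
s_2={r,s}: F(X(G(p)))=False X(G(p))=False G(p)=False p=False
s_3={q,r,s}: F(X(G(p)))=False X(G(p))=False G(p)=False p=False
s_4={p,r,s}: F(X(G(p)))=False X(G(p))=False G(p)=False p=True
s_5={q,s}: F(X(G(p)))=False X(G(p))=False G(p)=False p=False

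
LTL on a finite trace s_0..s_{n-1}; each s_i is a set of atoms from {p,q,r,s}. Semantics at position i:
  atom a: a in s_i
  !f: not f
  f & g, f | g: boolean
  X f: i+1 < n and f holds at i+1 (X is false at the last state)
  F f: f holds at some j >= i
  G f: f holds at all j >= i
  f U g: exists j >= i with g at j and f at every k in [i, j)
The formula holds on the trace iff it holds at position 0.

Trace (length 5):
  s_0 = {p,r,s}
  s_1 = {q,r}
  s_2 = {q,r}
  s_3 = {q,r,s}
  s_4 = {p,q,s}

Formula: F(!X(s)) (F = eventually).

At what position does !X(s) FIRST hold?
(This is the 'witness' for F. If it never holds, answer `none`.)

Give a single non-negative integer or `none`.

Answer: 0

Derivation:
s_0={p,r,s}: !X(s)=True X(s)=False s=True
s_1={q,r}: !X(s)=True X(s)=False s=False
s_2={q,r}: !X(s)=False X(s)=True s=False
s_3={q,r,s}: !X(s)=False X(s)=True s=True
s_4={p,q,s}: !X(s)=True X(s)=False s=True
F(!X(s)) holds; first witness at position 0.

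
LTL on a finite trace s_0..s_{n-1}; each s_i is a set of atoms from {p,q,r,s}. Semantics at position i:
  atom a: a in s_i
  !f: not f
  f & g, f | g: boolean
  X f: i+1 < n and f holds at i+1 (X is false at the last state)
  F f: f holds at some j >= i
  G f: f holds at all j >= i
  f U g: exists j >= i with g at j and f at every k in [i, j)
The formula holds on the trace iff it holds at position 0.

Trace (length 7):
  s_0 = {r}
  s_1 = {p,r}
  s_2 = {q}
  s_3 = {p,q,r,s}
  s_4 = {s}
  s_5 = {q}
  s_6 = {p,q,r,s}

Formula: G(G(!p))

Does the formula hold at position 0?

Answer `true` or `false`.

Answer: false

Derivation:
s_0={r}: G(G(!p))=False G(!p)=False !p=True p=False
s_1={p,r}: G(G(!p))=False G(!p)=False !p=False p=True
s_2={q}: G(G(!p))=False G(!p)=False !p=True p=False
s_3={p,q,r,s}: G(G(!p))=False G(!p)=False !p=False p=True
s_4={s}: G(G(!p))=False G(!p)=False !p=True p=False
s_5={q}: G(G(!p))=False G(!p)=False !p=True p=False
s_6={p,q,r,s}: G(G(!p))=False G(!p)=False !p=False p=True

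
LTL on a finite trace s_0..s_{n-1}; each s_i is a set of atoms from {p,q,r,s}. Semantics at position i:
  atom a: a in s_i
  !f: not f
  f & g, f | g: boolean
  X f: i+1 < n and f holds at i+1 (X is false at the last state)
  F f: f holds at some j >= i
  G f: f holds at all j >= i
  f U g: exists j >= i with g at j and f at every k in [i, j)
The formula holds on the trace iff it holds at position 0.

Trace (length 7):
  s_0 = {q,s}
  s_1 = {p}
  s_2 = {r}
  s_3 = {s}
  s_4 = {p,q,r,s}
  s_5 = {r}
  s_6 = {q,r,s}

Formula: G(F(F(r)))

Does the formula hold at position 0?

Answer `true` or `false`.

s_0={q,s}: G(F(F(r)))=True F(F(r))=True F(r)=True r=False
s_1={p}: G(F(F(r)))=True F(F(r))=True F(r)=True r=False
s_2={r}: G(F(F(r)))=True F(F(r))=True F(r)=True r=True
s_3={s}: G(F(F(r)))=True F(F(r))=True F(r)=True r=False
s_4={p,q,r,s}: G(F(F(r)))=True F(F(r))=True F(r)=True r=True
s_5={r}: G(F(F(r)))=True F(F(r))=True F(r)=True r=True
s_6={q,r,s}: G(F(F(r)))=True F(F(r))=True F(r)=True r=True

Answer: true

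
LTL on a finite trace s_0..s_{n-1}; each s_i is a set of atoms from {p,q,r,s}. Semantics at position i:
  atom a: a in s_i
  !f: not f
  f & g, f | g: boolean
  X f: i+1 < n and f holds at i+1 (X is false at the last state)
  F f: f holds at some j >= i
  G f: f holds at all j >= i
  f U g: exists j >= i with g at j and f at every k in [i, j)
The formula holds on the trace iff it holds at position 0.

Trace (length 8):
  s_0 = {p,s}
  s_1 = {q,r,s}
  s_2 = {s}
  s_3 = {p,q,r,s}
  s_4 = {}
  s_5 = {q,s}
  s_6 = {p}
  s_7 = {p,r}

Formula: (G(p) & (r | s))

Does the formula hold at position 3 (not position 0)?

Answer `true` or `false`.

s_0={p,s}: (G(p) & (r | s))=False G(p)=False p=True (r | s)=True r=False s=True
s_1={q,r,s}: (G(p) & (r | s))=False G(p)=False p=False (r | s)=True r=True s=True
s_2={s}: (G(p) & (r | s))=False G(p)=False p=False (r | s)=True r=False s=True
s_3={p,q,r,s}: (G(p) & (r | s))=False G(p)=False p=True (r | s)=True r=True s=True
s_4={}: (G(p) & (r | s))=False G(p)=False p=False (r | s)=False r=False s=False
s_5={q,s}: (G(p) & (r | s))=False G(p)=False p=False (r | s)=True r=False s=True
s_6={p}: (G(p) & (r | s))=False G(p)=True p=True (r | s)=False r=False s=False
s_7={p,r}: (G(p) & (r | s))=True G(p)=True p=True (r | s)=True r=True s=False
Evaluating at position 3: result = False

Answer: false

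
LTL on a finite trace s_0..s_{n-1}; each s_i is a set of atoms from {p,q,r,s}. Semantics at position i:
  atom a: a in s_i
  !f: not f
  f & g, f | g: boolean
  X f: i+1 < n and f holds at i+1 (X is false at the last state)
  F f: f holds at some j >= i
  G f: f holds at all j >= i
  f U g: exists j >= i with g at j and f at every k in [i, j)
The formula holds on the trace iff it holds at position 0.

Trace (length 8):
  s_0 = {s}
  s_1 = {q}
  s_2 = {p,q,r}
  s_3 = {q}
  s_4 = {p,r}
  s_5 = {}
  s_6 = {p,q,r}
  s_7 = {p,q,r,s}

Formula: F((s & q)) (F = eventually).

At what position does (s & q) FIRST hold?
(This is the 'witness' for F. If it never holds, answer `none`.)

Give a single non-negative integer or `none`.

s_0={s}: (s & q)=False s=True q=False
s_1={q}: (s & q)=False s=False q=True
s_2={p,q,r}: (s & q)=False s=False q=True
s_3={q}: (s & q)=False s=False q=True
s_4={p,r}: (s & q)=False s=False q=False
s_5={}: (s & q)=False s=False q=False
s_6={p,q,r}: (s & q)=False s=False q=True
s_7={p,q,r,s}: (s & q)=True s=True q=True
F((s & q)) holds; first witness at position 7.

Answer: 7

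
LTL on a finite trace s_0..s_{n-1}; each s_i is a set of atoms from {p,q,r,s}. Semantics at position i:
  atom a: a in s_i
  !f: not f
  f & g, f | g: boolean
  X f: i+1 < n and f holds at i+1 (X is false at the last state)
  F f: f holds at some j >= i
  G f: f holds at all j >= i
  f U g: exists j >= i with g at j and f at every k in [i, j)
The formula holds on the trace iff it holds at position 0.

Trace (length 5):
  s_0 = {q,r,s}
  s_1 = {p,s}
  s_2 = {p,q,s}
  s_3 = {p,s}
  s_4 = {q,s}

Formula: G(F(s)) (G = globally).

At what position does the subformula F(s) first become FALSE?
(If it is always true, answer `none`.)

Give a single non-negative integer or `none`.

Answer: none

Derivation:
s_0={q,r,s}: F(s)=True s=True
s_1={p,s}: F(s)=True s=True
s_2={p,q,s}: F(s)=True s=True
s_3={p,s}: F(s)=True s=True
s_4={q,s}: F(s)=True s=True
G(F(s)) holds globally = True
No violation — formula holds at every position.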